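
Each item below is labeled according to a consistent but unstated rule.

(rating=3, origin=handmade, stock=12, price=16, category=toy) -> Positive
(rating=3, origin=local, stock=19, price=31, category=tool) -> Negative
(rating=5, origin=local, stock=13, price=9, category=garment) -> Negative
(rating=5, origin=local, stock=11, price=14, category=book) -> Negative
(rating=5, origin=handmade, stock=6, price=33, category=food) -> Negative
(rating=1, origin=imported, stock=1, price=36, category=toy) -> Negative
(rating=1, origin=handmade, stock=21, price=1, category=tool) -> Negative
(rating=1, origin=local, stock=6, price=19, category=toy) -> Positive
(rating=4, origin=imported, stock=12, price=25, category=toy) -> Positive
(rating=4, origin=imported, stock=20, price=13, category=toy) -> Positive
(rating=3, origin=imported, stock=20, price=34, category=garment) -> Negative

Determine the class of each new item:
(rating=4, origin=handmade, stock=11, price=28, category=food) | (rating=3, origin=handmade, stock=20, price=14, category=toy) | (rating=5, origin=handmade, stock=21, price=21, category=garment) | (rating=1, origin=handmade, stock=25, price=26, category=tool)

The rule appears to be: category is toy AND stock ≥ 6.
(rating=4, origin=handmade, stock=11, price=28, category=food): Negative (category is food, stock = 11).
(rating=3, origin=handmade, stock=20, price=14, category=toy): Positive (category is toy, stock = 20).
(rating=5, origin=handmade, stock=21, price=21, category=garment): Negative (category is garment, stock = 21).
(rating=1, origin=handmade, stock=25, price=26, category=tool): Negative (category is tool, stock = 25).

Negative, Positive, Negative, Negative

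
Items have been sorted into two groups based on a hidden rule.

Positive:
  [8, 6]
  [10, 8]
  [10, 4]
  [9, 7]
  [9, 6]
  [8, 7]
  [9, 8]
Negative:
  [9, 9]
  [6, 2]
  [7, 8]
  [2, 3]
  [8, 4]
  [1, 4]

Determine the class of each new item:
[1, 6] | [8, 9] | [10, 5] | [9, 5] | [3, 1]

Negative, Negative, Positive, Positive, Negative

A rule that fits every label: first > second AND sum ≥ 14 — true of each 'Positive' example, false of each 'Negative' one.
[1, 6]: 1 < 6, 1+6 = 7, fails this test → Negative.
[8, 9]: 8 < 9, 8+9 = 17, fails this test → Negative.
[10, 5]: 10 > 5, 10+5 = 15, satisfies this → Positive.
[9, 5]: 9 > 5, 9+5 = 14, satisfies this → Positive.
[3, 1]: 3 > 1, 3+1 = 4, fails this test → Negative.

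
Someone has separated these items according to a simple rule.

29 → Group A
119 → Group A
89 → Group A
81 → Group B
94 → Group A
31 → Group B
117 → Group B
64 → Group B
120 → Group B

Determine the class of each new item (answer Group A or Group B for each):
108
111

The classifier is using: digit sum ≥ 11.
108 — digit sum 1+0+8 = 9, hence Group B. 111 — digit sum 1+1+1 = 3, hence Group B.

Group B, Group B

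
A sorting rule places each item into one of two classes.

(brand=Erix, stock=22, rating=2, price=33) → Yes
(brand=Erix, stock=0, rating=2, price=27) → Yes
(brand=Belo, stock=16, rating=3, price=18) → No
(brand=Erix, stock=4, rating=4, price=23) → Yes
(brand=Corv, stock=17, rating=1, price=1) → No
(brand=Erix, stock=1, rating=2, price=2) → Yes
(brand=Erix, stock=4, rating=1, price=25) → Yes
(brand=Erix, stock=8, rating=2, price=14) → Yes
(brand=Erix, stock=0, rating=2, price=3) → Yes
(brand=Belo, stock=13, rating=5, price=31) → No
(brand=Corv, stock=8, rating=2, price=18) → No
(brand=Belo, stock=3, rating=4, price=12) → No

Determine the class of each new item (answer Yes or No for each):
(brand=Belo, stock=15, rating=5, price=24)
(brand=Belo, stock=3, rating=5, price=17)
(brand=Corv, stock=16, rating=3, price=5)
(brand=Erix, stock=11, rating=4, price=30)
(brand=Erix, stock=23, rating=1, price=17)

No, No, No, Yes, Yes

The distinguishing property — brand is Erix — holds for all the 'Yes' cases and none of the 'No' cases.
No: (brand=Belo, stock=15, rating=5, price=24), since brand is Belo.
No: (brand=Belo, stock=3, rating=5, price=17), since brand is Belo.
No: (brand=Corv, stock=16, rating=3, price=5), since brand is Corv.
Yes: (brand=Erix, stock=11, rating=4, price=30), since brand is Erix.
Yes: (brand=Erix, stock=23, rating=1, price=17), since brand is Erix.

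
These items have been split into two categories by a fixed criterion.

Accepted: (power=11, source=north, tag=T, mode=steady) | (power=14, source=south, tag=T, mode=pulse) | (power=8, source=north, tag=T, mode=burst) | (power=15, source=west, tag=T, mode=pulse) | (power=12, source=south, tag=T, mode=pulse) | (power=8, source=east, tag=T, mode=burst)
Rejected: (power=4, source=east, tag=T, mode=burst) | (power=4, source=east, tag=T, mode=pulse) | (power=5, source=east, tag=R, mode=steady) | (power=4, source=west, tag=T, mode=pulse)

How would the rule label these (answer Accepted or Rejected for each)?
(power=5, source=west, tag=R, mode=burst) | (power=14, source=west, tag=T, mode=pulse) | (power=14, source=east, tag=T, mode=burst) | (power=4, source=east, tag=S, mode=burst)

Rejected, Accepted, Accepted, Rejected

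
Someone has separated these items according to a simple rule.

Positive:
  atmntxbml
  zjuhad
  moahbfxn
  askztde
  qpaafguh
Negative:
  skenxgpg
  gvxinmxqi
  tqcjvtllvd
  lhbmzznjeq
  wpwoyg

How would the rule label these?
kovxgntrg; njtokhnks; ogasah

Negative, Negative, Positive

The simplest hypothesis consistent with all the labels is: contains 'a'.
kovxgntrg: no 'a', does not pass → Negative.
njtokhnks: no 'a', does not pass → Negative.
ogasah: has 'a', passes → Positive.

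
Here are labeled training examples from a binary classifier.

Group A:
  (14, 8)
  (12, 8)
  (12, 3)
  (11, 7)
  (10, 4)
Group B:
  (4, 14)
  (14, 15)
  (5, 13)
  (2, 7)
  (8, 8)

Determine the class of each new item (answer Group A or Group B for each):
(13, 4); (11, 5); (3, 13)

Group A, Group A, Group B

The common property of the 'Group A' items is: first > second. No 'Group B' item has it.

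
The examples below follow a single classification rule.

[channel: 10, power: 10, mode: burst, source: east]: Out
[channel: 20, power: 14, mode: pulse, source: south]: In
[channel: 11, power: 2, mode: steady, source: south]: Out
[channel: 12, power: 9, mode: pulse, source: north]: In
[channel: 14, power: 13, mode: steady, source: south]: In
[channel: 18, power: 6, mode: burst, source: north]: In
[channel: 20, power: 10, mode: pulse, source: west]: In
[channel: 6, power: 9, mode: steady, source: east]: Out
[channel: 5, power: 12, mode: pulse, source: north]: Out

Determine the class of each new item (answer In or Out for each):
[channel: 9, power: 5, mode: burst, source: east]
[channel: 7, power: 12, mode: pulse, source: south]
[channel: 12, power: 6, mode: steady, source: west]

Out, Out, In

A rule that fits every label: channel ≥ 12 — true of each 'In' example, false of each 'Out' one.
[channel: 9, power: 5, mode: burst, source: east]: channel = 9, doesn't qualify → Out.
[channel: 7, power: 12, mode: pulse, source: south]: channel = 7, doesn't qualify → Out.
[channel: 12, power: 6, mode: steady, source: west]: channel = 12, meets the rule → In.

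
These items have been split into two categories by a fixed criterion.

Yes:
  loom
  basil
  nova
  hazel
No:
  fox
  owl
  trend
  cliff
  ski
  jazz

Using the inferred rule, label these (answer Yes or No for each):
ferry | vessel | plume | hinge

No, Yes, Yes, Yes

Every 'Yes' example satisfies: has ≥ 2 vowels. None of the 'No' examples do.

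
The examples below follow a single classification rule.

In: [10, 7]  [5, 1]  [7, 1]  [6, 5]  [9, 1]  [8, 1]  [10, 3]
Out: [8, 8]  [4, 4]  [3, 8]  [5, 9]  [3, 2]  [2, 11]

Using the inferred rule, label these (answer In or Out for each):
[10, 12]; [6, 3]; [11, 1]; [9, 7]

Out, In, In, In

All 'In' examples share one property — first > second AND second is odd — and every 'Out' example lacks it.
[10, 12]: 10 < 12, second 12 — does not satisfy this, so Out.
[6, 3]: 6 > 3, second 3 — meets the rule, so In.
[11, 1]: 11 > 1, second 1 — meets the rule, so In.
[9, 7]: 9 > 7, second 7 — meets the rule, so In.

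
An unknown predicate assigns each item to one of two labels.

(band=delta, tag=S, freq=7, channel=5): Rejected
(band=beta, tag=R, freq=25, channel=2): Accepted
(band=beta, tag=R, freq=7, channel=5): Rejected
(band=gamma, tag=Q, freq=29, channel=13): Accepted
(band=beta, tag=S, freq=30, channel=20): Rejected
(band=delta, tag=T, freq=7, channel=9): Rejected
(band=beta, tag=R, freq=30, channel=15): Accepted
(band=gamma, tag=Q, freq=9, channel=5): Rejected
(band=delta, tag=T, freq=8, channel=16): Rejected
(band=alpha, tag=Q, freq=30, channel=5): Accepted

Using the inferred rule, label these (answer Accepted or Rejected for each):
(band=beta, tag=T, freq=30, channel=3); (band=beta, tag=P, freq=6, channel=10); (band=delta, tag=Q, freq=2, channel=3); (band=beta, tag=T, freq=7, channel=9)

The simplest hypothesis consistent with all the labels is: channel ≤ 15 AND freq ≥ 25.

Accepted, Rejected, Rejected, Rejected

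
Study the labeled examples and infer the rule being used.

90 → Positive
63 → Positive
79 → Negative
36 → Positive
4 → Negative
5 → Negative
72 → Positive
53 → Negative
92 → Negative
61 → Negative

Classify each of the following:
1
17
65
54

Negative, Negative, Negative, Positive

All 'Positive' examples share one property — multiple of 3 — and every 'Negative' example lacks it.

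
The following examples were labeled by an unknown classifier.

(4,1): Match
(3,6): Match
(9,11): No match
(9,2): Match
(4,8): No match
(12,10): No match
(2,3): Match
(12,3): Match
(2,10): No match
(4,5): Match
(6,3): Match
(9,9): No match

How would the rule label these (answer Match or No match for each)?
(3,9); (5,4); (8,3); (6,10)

Rule: sum is odd. This holds for each 'Match' example and fails for each 'No match' one.

No match, Match, Match, No match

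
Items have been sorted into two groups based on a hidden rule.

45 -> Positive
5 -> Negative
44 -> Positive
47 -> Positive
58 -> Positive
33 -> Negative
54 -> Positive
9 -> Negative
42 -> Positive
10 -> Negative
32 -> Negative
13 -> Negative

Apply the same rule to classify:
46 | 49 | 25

Positive, Positive, Negative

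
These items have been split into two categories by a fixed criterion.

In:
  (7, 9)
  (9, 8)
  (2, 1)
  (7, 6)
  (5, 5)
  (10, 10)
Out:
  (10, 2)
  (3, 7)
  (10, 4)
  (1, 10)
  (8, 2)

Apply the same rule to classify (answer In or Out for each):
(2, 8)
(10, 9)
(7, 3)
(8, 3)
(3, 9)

Out, In, Out, Out, Out

Rule: |first − second| ≤ 2. This holds for each 'In' example and fails for each 'Out' one.
(2, 8): Out (|2−8| = 6).
(10, 9): In (|10−9| = 1).
(7, 3): Out (|7−3| = 4).
(8, 3): Out (|8−3| = 5).
(3, 9): Out (|3−9| = 6).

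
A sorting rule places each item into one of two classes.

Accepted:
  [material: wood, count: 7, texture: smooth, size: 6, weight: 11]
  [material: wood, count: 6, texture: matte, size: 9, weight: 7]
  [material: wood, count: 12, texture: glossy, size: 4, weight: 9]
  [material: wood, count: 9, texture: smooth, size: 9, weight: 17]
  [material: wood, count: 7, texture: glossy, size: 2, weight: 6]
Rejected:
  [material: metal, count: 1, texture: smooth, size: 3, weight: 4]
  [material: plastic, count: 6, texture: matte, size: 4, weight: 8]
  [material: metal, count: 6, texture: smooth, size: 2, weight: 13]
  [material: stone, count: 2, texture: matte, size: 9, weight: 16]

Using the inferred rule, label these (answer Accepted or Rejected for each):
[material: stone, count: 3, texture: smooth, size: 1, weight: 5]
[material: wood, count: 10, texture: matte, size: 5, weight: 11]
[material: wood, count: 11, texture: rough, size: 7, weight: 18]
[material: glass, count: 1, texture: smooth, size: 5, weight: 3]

Rejected, Accepted, Accepted, Rejected

Checking candidate rules against both groups, what survives is: material is wood.
[material: stone, count: 3, texture: smooth, size: 1, weight: 5] — material is stone, hence Rejected.
[material: wood, count: 10, texture: matte, size: 5, weight: 11] — material is wood, hence Accepted.
[material: wood, count: 11, texture: rough, size: 7, weight: 18] — material is wood, hence Accepted.
[material: glass, count: 1, texture: smooth, size: 5, weight: 3] — material is glass, hence Rejected.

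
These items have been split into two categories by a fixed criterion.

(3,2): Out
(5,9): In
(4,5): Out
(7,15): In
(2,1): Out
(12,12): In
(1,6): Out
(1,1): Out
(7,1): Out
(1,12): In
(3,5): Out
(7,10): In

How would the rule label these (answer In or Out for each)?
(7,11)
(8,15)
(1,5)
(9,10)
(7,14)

In, In, Out, In, In

All 'In' examples share one property — sum ≥ 13 — and every 'Out' example lacks it.
(7,11): 7+11 = 18, qualifies → In.
(8,15): 8+15 = 23, qualifies → In.
(1,5): 1+5 = 6, does not satisfy this → Out.
(9,10): 9+10 = 19, qualifies → In.
(7,14): 7+14 = 21, qualifies → In.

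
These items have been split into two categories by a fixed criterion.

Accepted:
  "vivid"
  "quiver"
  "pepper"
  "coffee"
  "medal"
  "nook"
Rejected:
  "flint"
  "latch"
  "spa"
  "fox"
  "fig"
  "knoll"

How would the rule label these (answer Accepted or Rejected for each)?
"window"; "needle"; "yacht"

The simplest hypothesis consistent with all the labels is: has ≥ 2 vowels.
"window": 2 vowels, checks out → Accepted. "needle": 3 vowels, checks out → Accepted. "yacht": 1 vowel, doesn't qualify → Rejected.

Accepted, Accepted, Rejected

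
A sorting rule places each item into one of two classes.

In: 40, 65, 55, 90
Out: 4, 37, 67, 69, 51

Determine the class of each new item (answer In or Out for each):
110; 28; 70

In, Out, In

The classifier is using: multiple of 5.
110: 110 = 5·22 — meets the rule, so In.
28: 28 = 5·5 + 3 — does not fit, so Out.
70: 70 = 5·14 — meets the rule, so In.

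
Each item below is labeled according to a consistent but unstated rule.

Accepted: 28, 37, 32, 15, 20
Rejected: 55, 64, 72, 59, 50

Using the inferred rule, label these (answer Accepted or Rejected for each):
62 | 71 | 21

The distinguishing property — at most 37 — holds for all the 'Accepted' cases and none of the 'Rejected' cases.
62 → 62 > 37 → Rejected. 71 → 71 > 37 → Rejected. 21 → 21 ≤ 37 → Accepted.

Rejected, Rejected, Accepted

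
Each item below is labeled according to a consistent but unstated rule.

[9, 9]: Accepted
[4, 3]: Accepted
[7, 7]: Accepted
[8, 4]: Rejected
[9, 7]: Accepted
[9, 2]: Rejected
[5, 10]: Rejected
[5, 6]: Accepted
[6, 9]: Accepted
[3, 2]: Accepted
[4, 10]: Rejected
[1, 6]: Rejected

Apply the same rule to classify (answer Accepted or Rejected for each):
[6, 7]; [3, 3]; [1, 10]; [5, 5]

The pattern is that an item is 'Accepted' exactly when: |first − second| ≤ 3.
[6, 7]: |6−7| = 1 — has this property, so Accepted. [3, 3]: |3−3| = 0 — has this property, so Accepted. [1, 10]: |1−10| = 9 — does not pass, so Rejected. [5, 5]: |5−5| = 0 — has this property, so Accepted.

Accepted, Accepted, Rejected, Accepted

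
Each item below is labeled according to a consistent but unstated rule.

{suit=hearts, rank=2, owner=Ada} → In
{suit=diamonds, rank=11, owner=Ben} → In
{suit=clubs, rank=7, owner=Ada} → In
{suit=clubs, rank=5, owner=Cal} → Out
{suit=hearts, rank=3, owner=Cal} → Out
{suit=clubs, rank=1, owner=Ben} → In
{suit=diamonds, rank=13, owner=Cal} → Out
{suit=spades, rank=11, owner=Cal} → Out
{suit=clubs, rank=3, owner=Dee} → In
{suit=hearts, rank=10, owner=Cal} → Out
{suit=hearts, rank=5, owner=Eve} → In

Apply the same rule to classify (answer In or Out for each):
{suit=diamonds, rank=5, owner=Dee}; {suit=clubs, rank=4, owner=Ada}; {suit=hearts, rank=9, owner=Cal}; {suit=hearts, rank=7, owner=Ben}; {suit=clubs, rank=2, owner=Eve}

One predicate separates the groups cleanly: owner is not Cal.
{suit=diamonds, rank=5, owner=Dee}: owner is Dee, meets the rule → In. {suit=clubs, rank=4, owner=Ada}: owner is Ada, meets the rule → In. {suit=hearts, rank=9, owner=Cal}: owner is Cal, fails the rule → Out. {suit=hearts, rank=7, owner=Ben}: owner is Ben, meets the rule → In. {suit=clubs, rank=2, owner=Eve}: owner is Eve, meets the rule → In.

In, In, Out, In, In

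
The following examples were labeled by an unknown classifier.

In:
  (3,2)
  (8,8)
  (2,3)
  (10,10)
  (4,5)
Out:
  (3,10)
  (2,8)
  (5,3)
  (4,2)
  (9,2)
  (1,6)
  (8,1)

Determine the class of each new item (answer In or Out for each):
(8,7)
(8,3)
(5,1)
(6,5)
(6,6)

In, Out, Out, In, In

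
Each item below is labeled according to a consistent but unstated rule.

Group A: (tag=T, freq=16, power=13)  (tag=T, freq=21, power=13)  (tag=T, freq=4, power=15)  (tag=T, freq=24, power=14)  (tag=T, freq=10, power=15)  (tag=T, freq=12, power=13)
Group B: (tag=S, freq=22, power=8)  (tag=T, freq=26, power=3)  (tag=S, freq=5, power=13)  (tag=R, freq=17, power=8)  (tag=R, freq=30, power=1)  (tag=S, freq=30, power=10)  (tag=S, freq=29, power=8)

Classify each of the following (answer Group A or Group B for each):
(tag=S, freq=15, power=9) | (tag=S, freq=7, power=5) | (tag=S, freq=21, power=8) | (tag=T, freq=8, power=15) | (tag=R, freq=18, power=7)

The simplest hypothesis consistent with all the labels is: tag is T AND freq ≤ 24.
(tag=S, freq=15, power=9): Group B (tag is S, freq = 15).
(tag=S, freq=7, power=5): Group B (tag is S, freq = 7).
(tag=S, freq=21, power=8): Group B (tag is S, freq = 21).
(tag=T, freq=8, power=15): Group A (tag is T, freq = 8).
(tag=R, freq=18, power=7): Group B (tag is R, freq = 18).

Group B, Group B, Group B, Group A, Group B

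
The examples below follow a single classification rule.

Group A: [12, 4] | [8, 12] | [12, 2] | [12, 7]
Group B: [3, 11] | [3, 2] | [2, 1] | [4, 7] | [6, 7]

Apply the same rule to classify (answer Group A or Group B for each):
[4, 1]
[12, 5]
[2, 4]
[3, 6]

All 'Group A' examples share one property — first ≥ 7 — and every 'Group B' example lacks it.

Group B, Group A, Group B, Group B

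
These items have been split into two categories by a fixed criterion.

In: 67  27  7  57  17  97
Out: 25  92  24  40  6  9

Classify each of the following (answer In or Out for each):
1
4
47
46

Every 'In' example satisfies: ends in digit 7. None of the 'Out' examples do.
1 — last digit 1, hence Out.
4 — last digit 4, hence Out.
47 — last digit 7, hence In.
46 — last digit 6, hence Out.

Out, Out, In, Out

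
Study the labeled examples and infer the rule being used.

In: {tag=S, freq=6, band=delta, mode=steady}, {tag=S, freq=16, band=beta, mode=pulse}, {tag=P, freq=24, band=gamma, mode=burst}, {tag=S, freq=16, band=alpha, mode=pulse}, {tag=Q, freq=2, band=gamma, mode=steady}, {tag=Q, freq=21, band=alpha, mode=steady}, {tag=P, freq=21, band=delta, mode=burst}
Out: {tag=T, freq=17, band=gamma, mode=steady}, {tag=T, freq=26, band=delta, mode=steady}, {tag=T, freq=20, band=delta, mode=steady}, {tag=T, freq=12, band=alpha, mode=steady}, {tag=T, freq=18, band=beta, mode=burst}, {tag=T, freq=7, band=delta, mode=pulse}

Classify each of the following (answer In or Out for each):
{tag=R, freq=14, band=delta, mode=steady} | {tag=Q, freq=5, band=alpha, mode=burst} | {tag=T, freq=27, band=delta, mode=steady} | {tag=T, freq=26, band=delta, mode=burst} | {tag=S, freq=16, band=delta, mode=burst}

Every 'In' example satisfies: tag is not T. None of the 'Out' examples do.
{tag=R, freq=14, band=delta, mode=steady}: In (tag is R).
{tag=Q, freq=5, band=alpha, mode=burst}: In (tag is Q).
{tag=T, freq=27, band=delta, mode=steady}: Out (tag is T).
{tag=T, freq=26, band=delta, mode=burst}: Out (tag is T).
{tag=S, freq=16, band=delta, mode=burst}: In (tag is S).

In, In, Out, Out, In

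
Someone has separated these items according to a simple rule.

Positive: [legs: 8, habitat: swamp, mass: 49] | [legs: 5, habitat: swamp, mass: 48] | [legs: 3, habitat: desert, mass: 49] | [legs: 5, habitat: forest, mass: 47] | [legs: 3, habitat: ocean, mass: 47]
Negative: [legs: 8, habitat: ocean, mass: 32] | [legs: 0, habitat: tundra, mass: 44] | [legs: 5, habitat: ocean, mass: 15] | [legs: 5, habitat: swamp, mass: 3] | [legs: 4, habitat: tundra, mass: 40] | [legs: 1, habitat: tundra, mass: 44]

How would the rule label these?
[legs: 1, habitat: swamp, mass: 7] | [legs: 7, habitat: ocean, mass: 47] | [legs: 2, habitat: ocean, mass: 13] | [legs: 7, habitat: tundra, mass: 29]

Negative, Positive, Negative, Negative

The distinguishing property — mass ≥ 47 — holds for all the 'Positive' cases and none of the 'Negative' cases.
[legs: 1, habitat: swamp, mass: 7]: mass = 7, doesn't qualify → Negative. [legs: 7, habitat: ocean, mass: 47]: mass = 47, has this property → Positive. [legs: 2, habitat: ocean, mass: 13]: mass = 13, doesn't qualify → Negative. [legs: 7, habitat: tundra, mass: 29]: mass = 29, doesn't qualify → Negative.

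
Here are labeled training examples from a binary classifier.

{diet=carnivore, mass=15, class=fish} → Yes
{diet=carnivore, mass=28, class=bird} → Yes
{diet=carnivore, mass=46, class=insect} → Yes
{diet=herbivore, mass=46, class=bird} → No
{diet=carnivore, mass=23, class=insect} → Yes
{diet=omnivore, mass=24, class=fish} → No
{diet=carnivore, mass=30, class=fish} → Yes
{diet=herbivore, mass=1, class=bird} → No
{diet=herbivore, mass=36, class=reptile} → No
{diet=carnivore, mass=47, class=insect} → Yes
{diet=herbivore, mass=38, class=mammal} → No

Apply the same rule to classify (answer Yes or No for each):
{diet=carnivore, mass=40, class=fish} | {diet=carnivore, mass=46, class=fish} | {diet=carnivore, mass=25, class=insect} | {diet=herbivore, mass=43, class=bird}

Every 'Yes' example satisfies: diet is carnivore. None of the 'No' examples do.

Yes, Yes, Yes, No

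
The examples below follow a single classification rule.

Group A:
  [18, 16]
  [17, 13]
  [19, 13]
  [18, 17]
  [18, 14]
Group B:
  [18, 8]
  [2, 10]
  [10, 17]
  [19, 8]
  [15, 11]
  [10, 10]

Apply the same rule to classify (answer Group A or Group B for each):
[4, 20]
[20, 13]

Group B, Group A

One predicate separates the groups cleanly: sum ≥ 30.
[4, 20] → 4+20 = 24 → Group B.
[20, 13] → 20+13 = 33 → Group A.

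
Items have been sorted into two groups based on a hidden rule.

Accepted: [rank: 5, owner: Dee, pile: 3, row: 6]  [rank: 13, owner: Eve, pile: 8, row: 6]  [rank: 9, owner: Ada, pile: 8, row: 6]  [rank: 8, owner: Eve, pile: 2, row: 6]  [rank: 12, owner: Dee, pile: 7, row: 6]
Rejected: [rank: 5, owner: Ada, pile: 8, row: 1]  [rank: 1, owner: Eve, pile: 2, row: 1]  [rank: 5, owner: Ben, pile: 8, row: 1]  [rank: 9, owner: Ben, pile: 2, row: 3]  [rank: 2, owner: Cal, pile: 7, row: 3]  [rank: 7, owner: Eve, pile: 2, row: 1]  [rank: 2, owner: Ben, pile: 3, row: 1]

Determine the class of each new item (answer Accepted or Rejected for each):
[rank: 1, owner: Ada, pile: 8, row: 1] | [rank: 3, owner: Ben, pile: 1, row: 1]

Rejected, Rejected

The classifier is using: row = 6.
Rejected: [rank: 1, owner: Ada, pile: 8, row: 1], since row = 1.
Rejected: [rank: 3, owner: Ben, pile: 1, row: 1], since row = 1.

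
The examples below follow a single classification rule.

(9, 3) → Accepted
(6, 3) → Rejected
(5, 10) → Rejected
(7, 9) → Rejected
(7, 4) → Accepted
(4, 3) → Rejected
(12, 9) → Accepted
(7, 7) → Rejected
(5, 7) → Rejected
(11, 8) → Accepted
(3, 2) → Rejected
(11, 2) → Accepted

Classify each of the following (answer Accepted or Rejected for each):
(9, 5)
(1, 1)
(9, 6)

The distinguishing property — first > second AND sum ≥ 11 — holds for all the 'Accepted' cases and none of the 'Rejected' cases.
(9, 5) → 9 > 5, 9+5 = 14 → Accepted.
(1, 1) → 1 = 1, 1+1 = 2 → Rejected.
(9, 6) → 9 > 6, 9+6 = 15 → Accepted.

Accepted, Rejected, Accepted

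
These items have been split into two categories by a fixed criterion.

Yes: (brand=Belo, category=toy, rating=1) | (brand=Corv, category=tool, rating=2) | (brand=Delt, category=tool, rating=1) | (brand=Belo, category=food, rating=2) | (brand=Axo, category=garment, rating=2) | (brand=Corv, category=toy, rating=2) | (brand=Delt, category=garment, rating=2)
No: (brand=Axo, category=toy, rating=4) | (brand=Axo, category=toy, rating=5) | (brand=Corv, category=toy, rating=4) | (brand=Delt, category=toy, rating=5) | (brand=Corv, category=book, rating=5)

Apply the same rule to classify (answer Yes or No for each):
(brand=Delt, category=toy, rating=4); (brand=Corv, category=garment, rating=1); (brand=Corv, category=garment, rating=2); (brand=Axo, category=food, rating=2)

The pattern is that an item is 'Yes' exactly when: rating ≤ 2.
No: (brand=Delt, category=toy, rating=4), since rating = 4. Yes: (brand=Corv, category=garment, rating=1), since rating = 1. Yes: (brand=Corv, category=garment, rating=2), since rating = 2. Yes: (brand=Axo, category=food, rating=2), since rating = 2.

No, Yes, Yes, Yes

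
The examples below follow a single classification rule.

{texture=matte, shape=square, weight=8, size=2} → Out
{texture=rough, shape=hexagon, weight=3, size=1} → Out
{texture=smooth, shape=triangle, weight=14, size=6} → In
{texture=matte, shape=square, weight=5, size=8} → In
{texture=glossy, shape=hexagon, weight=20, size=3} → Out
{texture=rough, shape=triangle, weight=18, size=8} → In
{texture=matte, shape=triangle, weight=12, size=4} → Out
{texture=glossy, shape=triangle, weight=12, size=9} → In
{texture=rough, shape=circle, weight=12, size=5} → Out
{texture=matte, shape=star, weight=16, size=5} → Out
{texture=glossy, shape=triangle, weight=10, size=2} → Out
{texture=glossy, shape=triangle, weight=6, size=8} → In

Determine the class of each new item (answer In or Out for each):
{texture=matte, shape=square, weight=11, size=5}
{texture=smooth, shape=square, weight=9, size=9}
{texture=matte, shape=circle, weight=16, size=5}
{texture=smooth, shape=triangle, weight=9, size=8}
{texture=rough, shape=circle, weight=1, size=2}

Out, In, Out, In, Out

'In' ⟺ size ≥ 6.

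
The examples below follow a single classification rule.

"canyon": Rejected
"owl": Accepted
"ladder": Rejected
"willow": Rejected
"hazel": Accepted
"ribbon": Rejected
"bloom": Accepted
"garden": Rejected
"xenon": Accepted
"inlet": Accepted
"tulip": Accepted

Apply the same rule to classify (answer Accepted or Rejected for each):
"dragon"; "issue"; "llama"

Rule: odd length. This holds for each 'Accepted' example and fails for each 'Rejected' one.
"dragon": length 6 — does not satisfy this, so Rejected.
"issue": length 5 — has this property, so Accepted.
"llama": length 5 — has this property, so Accepted.

Rejected, Accepted, Accepted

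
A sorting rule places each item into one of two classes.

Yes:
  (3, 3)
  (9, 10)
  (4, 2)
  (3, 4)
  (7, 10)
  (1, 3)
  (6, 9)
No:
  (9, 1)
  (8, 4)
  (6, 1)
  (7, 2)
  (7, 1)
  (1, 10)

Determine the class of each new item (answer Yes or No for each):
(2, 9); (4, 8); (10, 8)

No, No, Yes

The common property of the 'Yes' items is: |first − second| ≤ 3. No 'No' item has it.
No: (2, 9), since |2−9| = 7. No: (4, 8), since |4−8| = 4. Yes: (10, 8), since |10−8| = 2.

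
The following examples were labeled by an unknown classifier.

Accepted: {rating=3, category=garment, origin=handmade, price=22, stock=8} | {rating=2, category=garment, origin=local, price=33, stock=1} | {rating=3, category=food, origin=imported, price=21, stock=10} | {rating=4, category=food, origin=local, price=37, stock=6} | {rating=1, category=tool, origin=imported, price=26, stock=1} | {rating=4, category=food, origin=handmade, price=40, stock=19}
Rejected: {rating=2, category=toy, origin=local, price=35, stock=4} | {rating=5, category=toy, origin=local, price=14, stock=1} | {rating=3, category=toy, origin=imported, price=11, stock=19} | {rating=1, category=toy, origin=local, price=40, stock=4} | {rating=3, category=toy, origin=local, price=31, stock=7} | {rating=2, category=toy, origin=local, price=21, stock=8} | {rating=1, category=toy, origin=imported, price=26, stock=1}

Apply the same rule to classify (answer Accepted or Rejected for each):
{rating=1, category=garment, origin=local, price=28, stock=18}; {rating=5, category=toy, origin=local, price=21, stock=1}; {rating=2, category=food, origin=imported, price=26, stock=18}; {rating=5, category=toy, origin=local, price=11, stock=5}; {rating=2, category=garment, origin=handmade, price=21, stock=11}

Accepted, Rejected, Accepted, Rejected, Accepted

Checking candidate rules against both groups, what survives is: category is not toy.
{rating=1, category=garment, origin=local, price=28, stock=18}: category is garment, matches → Accepted. {rating=5, category=toy, origin=local, price=21, stock=1}: category is toy, does not pass → Rejected. {rating=2, category=food, origin=imported, price=26, stock=18}: category is food, matches → Accepted. {rating=5, category=toy, origin=local, price=11, stock=5}: category is toy, does not pass → Rejected. {rating=2, category=garment, origin=handmade, price=21, stock=11}: category is garment, matches → Accepted.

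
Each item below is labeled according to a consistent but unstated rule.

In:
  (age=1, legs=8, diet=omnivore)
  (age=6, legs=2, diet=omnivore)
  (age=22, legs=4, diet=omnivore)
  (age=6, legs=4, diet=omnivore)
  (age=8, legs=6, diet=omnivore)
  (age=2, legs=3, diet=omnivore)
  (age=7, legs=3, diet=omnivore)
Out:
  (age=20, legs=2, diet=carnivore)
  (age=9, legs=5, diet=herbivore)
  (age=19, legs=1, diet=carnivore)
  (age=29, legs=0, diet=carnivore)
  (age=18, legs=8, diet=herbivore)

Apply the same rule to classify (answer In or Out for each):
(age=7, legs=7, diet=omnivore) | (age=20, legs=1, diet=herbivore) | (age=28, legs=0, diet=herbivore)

Rule: diet is omnivore. This holds for each 'In' example and fails for each 'Out' one.
(age=7, legs=7, diet=omnivore) → diet is omnivore → In. (age=20, legs=1, diet=herbivore) → diet is herbivore → Out. (age=28, legs=0, diet=herbivore) → diet is herbivore → Out.

In, Out, Out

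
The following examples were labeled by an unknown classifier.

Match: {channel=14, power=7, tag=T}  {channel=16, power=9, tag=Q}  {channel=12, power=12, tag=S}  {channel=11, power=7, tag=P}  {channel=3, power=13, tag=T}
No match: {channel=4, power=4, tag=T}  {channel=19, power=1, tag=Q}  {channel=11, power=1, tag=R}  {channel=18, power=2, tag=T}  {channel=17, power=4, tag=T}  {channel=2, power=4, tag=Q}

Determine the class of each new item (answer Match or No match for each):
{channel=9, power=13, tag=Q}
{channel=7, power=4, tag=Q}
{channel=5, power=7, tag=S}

One predicate separates the groups cleanly: power ≥ 7.
Match: {channel=9, power=13, tag=Q}, since power = 13. No match: {channel=7, power=4, tag=Q}, since power = 4. Match: {channel=5, power=7, tag=S}, since power = 7.

Match, No match, Match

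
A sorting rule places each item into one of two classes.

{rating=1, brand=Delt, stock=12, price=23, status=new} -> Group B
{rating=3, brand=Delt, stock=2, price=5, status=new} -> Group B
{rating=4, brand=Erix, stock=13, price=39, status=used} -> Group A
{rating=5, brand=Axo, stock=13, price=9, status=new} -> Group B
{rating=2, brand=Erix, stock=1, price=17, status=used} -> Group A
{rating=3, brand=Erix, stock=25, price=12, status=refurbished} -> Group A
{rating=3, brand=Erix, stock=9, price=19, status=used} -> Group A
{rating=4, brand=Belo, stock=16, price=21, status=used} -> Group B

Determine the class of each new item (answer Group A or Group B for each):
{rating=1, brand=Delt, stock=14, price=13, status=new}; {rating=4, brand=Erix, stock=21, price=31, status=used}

Group B, Group A

All 'Group A' examples share one property — brand is Erix — and every 'Group B' example lacks it.
{rating=1, brand=Delt, stock=14, price=13, status=new} → brand is Delt → Group B.
{rating=4, brand=Erix, stock=21, price=31, status=used} → brand is Erix → Group A.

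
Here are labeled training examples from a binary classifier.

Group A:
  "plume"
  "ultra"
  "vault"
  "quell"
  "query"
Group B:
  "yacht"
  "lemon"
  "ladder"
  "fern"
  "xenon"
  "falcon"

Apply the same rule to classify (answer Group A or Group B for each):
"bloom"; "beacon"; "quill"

The classifier is using: contains 'u'.
"bloom": no 'u' — fails this test, so Group B. "beacon": no 'u' — fails this test, so Group B. "quill": has 'u' — passes, so Group A.

Group B, Group B, Group A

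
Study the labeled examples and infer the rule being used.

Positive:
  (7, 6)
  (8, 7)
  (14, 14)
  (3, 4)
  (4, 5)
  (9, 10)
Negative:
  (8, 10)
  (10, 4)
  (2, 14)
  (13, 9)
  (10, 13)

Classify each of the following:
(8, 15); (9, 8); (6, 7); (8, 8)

Negative, Positive, Positive, Positive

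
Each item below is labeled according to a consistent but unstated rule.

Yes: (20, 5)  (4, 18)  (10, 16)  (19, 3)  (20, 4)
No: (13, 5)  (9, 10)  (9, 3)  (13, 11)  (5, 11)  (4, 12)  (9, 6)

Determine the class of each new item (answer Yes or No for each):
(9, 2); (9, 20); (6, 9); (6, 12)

Rule: max ≥ 16. This holds for each 'Yes' example and fails for each 'No' one.

No, Yes, No, No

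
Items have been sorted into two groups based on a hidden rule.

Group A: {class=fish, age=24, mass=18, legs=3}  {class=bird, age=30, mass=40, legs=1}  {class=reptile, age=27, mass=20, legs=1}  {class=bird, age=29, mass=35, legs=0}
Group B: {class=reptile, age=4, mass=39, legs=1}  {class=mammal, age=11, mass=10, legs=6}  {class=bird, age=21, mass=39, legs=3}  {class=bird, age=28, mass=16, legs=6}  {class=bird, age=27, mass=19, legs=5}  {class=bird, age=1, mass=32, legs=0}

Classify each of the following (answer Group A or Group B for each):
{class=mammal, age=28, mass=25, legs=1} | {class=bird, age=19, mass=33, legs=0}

Rule: age ≥ 24 AND legs ≤ 3. This holds for each 'Group A' example and fails for each 'Group B' one.

Group A, Group B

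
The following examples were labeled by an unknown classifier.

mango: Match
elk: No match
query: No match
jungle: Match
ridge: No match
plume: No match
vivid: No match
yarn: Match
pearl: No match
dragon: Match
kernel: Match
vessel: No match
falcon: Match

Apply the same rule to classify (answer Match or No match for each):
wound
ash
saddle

Match, No match, No match

Rule: contains 'n'. This holds for each 'Match' example and fails for each 'No match' one.
wound — has 'n', hence Match.
ash — no 'n', hence No match.
saddle — no 'n', hence No match.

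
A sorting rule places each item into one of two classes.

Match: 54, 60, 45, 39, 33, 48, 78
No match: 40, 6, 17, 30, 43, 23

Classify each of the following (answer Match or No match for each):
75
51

'Match' ⟺ multiple of 3 AND at least 33.
75: 75 = 3·25, 75 ≥ 33, qualifies → Match.
51: 51 = 3·17, 51 ≥ 33, qualifies → Match.

Match, Match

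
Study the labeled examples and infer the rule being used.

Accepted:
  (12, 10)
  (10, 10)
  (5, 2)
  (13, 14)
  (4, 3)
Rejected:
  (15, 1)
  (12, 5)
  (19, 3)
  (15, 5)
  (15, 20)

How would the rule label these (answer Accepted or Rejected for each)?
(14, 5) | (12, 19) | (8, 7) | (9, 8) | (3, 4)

The rule appears to be: |first − second| ≤ 3.
(14, 5): |14−5| = 9, fails the rule → Rejected. (12, 19): |12−19| = 7, fails the rule → Rejected. (8, 7): |8−7| = 1, satisfies this → Accepted. (9, 8): |9−8| = 1, satisfies this → Accepted. (3, 4): |3−4| = 1, satisfies this → Accepted.

Rejected, Rejected, Accepted, Accepted, Accepted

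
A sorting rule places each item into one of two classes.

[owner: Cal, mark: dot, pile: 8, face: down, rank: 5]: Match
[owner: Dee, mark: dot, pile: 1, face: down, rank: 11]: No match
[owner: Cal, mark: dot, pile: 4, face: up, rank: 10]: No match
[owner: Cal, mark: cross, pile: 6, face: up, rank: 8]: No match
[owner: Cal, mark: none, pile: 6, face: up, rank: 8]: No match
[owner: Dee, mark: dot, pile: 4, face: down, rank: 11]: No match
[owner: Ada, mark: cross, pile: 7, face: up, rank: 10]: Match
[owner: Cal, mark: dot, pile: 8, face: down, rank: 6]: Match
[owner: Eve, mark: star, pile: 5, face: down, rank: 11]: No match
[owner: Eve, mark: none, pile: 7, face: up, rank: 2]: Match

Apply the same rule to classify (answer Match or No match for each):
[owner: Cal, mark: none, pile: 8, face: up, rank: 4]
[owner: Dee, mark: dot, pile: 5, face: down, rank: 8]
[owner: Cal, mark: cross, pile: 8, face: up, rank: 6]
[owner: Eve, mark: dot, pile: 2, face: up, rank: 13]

Match, No match, Match, No match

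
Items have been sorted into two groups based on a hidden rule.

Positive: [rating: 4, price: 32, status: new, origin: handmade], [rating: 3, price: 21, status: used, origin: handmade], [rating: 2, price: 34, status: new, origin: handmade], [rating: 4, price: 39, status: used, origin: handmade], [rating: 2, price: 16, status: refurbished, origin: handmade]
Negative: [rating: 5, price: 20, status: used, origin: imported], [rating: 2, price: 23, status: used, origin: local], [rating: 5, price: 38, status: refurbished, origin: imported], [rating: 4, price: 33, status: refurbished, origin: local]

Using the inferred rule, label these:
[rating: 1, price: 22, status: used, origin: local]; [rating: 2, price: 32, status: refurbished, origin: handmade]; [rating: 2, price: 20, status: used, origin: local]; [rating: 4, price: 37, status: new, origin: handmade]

One predicate separates the groups cleanly: origin is handmade.
[rating: 1, price: 22, status: used, origin: local]: origin is local, does not pass → Negative.
[rating: 2, price: 32, status: refurbished, origin: handmade]: origin is handmade, qualifies → Positive.
[rating: 2, price: 20, status: used, origin: local]: origin is local, does not pass → Negative.
[rating: 4, price: 37, status: new, origin: handmade]: origin is handmade, qualifies → Positive.

Negative, Positive, Negative, Positive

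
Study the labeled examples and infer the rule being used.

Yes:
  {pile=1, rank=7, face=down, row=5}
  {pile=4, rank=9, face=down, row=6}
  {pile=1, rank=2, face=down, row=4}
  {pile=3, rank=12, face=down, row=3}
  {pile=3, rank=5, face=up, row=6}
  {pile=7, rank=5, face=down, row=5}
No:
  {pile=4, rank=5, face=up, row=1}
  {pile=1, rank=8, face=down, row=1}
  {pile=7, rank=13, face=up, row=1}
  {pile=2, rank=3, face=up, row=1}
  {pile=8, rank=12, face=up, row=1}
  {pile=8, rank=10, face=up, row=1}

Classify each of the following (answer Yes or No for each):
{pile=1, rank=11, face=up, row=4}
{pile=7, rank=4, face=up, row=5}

The pattern is that an item is 'Yes' exactly when: row ≥ 3.
{pile=1, rank=11, face=up, row=4}: Yes (row = 4). {pile=7, rank=4, face=up, row=5}: Yes (row = 5).

Yes, Yes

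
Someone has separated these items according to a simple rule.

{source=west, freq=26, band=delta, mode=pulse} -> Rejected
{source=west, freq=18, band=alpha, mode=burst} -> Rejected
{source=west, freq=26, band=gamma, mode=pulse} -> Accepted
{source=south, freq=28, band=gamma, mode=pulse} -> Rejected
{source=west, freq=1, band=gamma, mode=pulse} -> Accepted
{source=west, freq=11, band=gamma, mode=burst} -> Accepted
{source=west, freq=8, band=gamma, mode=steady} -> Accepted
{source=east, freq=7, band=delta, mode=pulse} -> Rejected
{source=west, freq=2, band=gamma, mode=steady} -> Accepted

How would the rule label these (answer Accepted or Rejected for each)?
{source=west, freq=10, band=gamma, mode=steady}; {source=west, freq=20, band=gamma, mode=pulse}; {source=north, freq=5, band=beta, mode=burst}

The simplest hypothesis consistent with all the labels is: source is west AND band is gamma.

Accepted, Accepted, Rejected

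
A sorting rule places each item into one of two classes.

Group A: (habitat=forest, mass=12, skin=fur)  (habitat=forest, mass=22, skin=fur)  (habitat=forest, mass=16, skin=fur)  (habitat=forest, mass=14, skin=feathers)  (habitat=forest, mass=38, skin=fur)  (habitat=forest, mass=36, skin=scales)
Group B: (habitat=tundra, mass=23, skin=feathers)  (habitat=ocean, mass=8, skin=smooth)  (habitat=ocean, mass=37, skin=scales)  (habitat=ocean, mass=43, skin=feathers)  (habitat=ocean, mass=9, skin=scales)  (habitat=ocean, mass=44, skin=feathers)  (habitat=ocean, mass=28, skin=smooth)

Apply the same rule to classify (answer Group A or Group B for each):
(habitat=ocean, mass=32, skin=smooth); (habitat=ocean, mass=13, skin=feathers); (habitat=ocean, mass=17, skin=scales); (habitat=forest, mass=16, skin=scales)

Group B, Group B, Group B, Group A

All 'Group A' examples share one property — habitat is forest — and every 'Group B' example lacks it.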